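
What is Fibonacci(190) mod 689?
83

Matrix identity: Q^n = [[F_(n+1), F_n], [F_n, F_(n-1)]] with Q = [[1,1],[1,0]].
n = 190 = 10111110₂. Square-and-multiply, entries mod 689:
Q^1 = [[1,1],[1,0]]
Q^2 = (Q^1)² = [[2,1],[1,1]]
Q^5 = (Q^2)²·Q = [[8,5],[5,3]]
Q^11 = (Q^5)²·Q = [[144,89],[89,55]]
Q^23 = (Q^11)²·Q = [[205,408],[408,486]]
Q^47 = (Q^23)²·Q = [[538,411],[411,127]]
Q^95 = (Q^47)²·Q = [[651,180],[180,471]]
Q^190 = (Q^95)² = [[83,83],[83,0]]
F_190 mod 689 = Q^190[0][1] = 83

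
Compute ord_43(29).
42

43 is prime, so ord(29) divides φ(43) = 42.
Divisors of 42: 1, 2, 3, 6, 7, 14, 21, 42.
Repeated squaring: 29^1 ≡ 29, 29^2 ≡ 24, 29^4 ≡ 17, 29^8 ≡ 31, 29^16 ≡ 15, 29^32 ≡ 10 (mod 43).
Test 29^d mod 43 for each divisor d in increasing order:
29^1 ≡ 29
29^2 ≡ 24
29^3 = 29^2·29^1 ≡ 8
29^6 = 29^4·29^2 ≡ 21
29^7 = 29^4·29^2·29^1 ≡ 7
29^14 = 29^8·29^4·29^2 ≡ 6
29^21 = 29^16·29^4·29^1 ≡ 42
29^42 = 29^32·29^8·29^2 ≡ 1  ← first divisor giving 1
The order is 42.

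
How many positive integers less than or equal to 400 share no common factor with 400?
160

400 = 2^4 × 5^2
φ(n) = n × ∏(1 - 1/p) for each prime p dividing n
φ(400) = 400 × (1 - 1/2) × (1 - 1/5) = 160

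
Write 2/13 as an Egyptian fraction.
1/7 + 1/91

Greedy algorithm:
2/13: ceiling(13/2) = 7, use 1/7
1/91: ceiling(91/1) = 91, use 1/91
Result: 2/13 = 1/7 + 1/91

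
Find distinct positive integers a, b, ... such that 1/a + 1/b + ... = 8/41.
1/6 + 1/36 + 1/1476

Greedy algorithm:
8/41: ceiling(41/8) = 6, use 1/6
7/246: ceiling(246/7) = 36, use 1/36
1/1476: ceiling(1476/1) = 1476, use 1/1476
Result: 8/41 = 1/6 + 1/36 + 1/1476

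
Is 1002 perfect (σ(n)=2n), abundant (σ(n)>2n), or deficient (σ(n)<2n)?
abundant

Proper divisors of 1002: sum = 1 + 2 + 3 + 6 + 167 + 334 + 501 = 1014
Since 1014 > 1002, 1002 is abundant.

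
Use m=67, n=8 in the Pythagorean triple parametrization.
(4425, 1072, 4553)

Euclid's formula: a = m² - n², b = 2mn, c = m² + n²
m = 67, n = 8
a = 67² - 8² = 4489 - 64 = 4425
b = 2 × 67 × 8 = 1072
c = 67² + 8² = 4489 + 64 = 4553
Verification: 4425² + 1072² = 19580625 + 1149184 = 20729809 = 4553² ✓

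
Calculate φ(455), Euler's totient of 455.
288

455 = 5 × 7 × 13
φ(n) = n × ∏(1 - 1/p) for each prime p dividing n
φ(455) = 455 × (1 - 1/5) × (1 - 1/7) × (1 - 1/13) = 288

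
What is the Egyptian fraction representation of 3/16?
1/6 + 1/48

Greedy algorithm:
3/16: ceiling(16/3) = 6, use 1/6
1/48: ceiling(48/1) = 48, use 1/48
Result: 3/16 = 1/6 + 1/48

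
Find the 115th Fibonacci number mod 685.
250

Matrix identity: Q^n = [[F_(n+1), F_n], [F_n, F_(n-1)]] with Q = [[1,1],[1,0]].
n = 115 = 1110011₂. Square-and-multiply, entries mod 685:
Q^1 = [[1,1],[1,0]]
Q^3 = (Q^1)²·Q = [[3,2],[2,1]]
Q^7 = (Q^3)²·Q = [[21,13],[13,8]]
Q^14 = (Q^7)² = [[610,377],[377,233]]
Q^28 = (Q^14)² = [[479,656],[656,508]]
Q^57 = (Q^28)²·Q = [[269,122],[122,147]]
Q^115 = (Q^57)²·Q = [[312,250],[250,62]]
F_115 mod 685 = Q^115[0][1] = 250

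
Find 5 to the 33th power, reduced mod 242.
81

Repeated squaring. Binary of 33 = 100001.
5^1 ≡ 5 (mod 242); 5^2 ≡ 25 (mod 242); 5^4 ≡ 141 (mod 242); 5^8 ≡ 37 (mod 242); 5^16 ≡ 159 (mod 242); 5^32 ≡ 113 (mod 242)
5^33 = 5^1 × 5^32 ≡ 81 (mod 242)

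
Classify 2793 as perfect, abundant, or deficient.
deficient

Proper divisors of 2793: sum = 1 + 3 + 7 + 19 + 21 + 49 + 57 + 133 + 147 + 399 + 931 = 1767
Since 1767 < 2793, 2793 is deficient.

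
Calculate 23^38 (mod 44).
1

Repeated squaring. Binary of 38 = 100110.
23^1 ≡ 23 (mod 44); 23^2 ≡ 1 (mod 44); 23^4 ≡ 1 (mod 44); 23^8 ≡ 1 (mod 44); 23^16 ≡ 1 (mod 44); 23^32 ≡ 1 (mod 44)
23^38 = 23^2 × 23^4 × 23^32 ≡ 1 (mod 44)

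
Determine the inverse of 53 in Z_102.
77

gcd(53, 102) = 1, so the inverse exists.
Extended Euclidean algorithm on (102, 53):
102 = 1 × 53 + 49  ⟹  49 = (1)·102 + (-1)·53
53 = 1 × 49 + 4  ⟹  4 = (-1)·102 + (2)·53
49 = 12 × 4 + 1  ⟹  1 = (13)·102 + (-25)·53
So (-25)·53 ≡ 1 (mod 102), i.e. 53^(-1) ≡ -25 ≡ 77 (mod 102).
Check: 53 × 77 = 4081 ≡ 1 (mod 102)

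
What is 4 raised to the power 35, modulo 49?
30

Repeated squaring. Binary of 35 = 100011.
4^1 ≡ 4 (mod 49); 4^2 ≡ 16 (mod 49); 4^4 ≡ 11 (mod 49); 4^8 ≡ 23 (mod 49); 4^16 ≡ 39 (mod 49); 4^32 ≡ 2 (mod 49)
4^35 = 4^1 × 4^2 × 4^32 ≡ 30 (mod 49)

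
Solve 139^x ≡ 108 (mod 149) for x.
61

Baby-step giant-step with step n = ⌈√149⌉ = 13.
Baby steps 139^j mod 149 (j:value) for j=0..12: 0:1, 1:139, 2:100, 3:43, 4:17, 5:128, 6:61, 7:135, 8:140, 9:90, 10:143, 11:60, 12:145.
Giant-step multiplier: 139^(-13) ≡ 139^(148-13) = 139^135 ≡ 41 (mod 149).
Giant steps γ_i = 108·41^i mod 149: γ_0=108, γ_1=107, γ_2=66, γ_3=24, γ_4=90 (in table at j=9).
x = i·n + j = 4·13 + 9 = 61.
Check: 139^61 ≡ 108 (mod 149).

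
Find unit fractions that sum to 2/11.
1/6 + 1/66

Greedy algorithm:
2/11: ceiling(11/2) = 6, use 1/6
1/66: ceiling(66/1) = 66, use 1/66
Result: 2/11 = 1/6 + 1/66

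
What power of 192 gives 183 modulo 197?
147

Baby-step giant-step with step n = ⌈√197⌉ = 15.
Baby steps 192^j mod 197 (j:value) for j=0..14: 0:1, 1:192, 2:25, 3:72, 4:34, 5:27, 6:62, 7:84, 8:171, 9:130, 10:138, 11:98, 12:101, 13:86, 14:161.
Giant-step multiplier: 192^(-15) ≡ 192^(196-15) = 192^181 ≡ 139 (mod 197).
Giant steps γ_i = 183·139^i mod 197: γ_0=183, γ_1=24, γ_2=184, γ_3=163, γ_4=2, γ_5=81, γ_6=30, γ_7=33, γ_8=56, γ_9=101 (in table at j=12).
x = i·n + j = 9·15 + 12 = 147.
Check: 192^147 ≡ 183 (mod 197).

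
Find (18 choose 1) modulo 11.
7

Using Lucas' theorem:
Write n=18 and k=1 in base 11:
n in base 11: [1, 7]
k in base 11: [0, 1]
C(18,1) mod 11 = ∏ C(n_i, k_i) mod 11
Digit binomials (mod 11): C(1,0) = 1; C(7,1) = 7
Product: 1 × 7 = 7 ≡ 7 (mod 11)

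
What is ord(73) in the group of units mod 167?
166

167 is prime, so ord(73) divides φ(167) = 166.
Divisors of 166: 1, 2, 83, 166.
Repeated squaring: 73^1 ≡ 73, 73^2 ≡ 152, 73^4 ≡ 58, 73^8 ≡ 24, 73^16 ≡ 75, 73^32 ≡ 114, 73^64 ≡ 137, 73^128 ≡ 65 (mod 167).
Test 73^d mod 167 for each divisor d in increasing order:
73^1 ≡ 73
73^2 ≡ 152
73^83 = 73^64·73^16·73^2·73^1 ≡ 166
73^166 = 73^128·73^32·73^4·73^2 ≡ 1  ← first divisor giving 1
The order is 166.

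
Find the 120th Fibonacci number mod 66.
0

Matrix identity: Q^n = [[F_(n+1), F_n], [F_n, F_(n-1)]] with Q = [[1,1],[1,0]].
n = 120 = 1111000₂. Square-and-multiply, entries mod 66:
Q^1 = [[1,1],[1,0]]
Q^3 = (Q^1)²·Q = [[3,2],[2,1]]
Q^7 = (Q^3)²·Q = [[21,13],[13,8]]
Q^15 = (Q^7)²·Q = [[63,16],[16,47]]
Q^30 = (Q^15)² = [[1,44],[44,23]]
Q^60 = (Q^30)² = [[23,0],[0,23]]
Q^120 = (Q^60)² = [[1,0],[0,1]]
F_120 mod 66 = Q^120[0][1] = 0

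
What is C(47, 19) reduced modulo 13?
6

Using Lucas' theorem:
Write n=47 and k=19 in base 13:
n in base 13: [3, 8]
k in base 13: [1, 6]
C(47,19) mod 13 = ∏ C(n_i, k_i) mod 13
Digit binomials (mod 13): C(3,1) = 3; C(8,6) = 28 ≡ 2
Product: 3 × 2 = 6 ≡ 6 (mod 13)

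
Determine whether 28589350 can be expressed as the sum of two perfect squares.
Not possible

Factorization: 28589350 = 2 × 5^2 × 83^3
By Fermat: n is sum of two squares iff every prime p ≡ 3 (mod 4) appears to even power.
Prime(s) ≡ 3 (mod 4) with odd exponent: [(83, 3)]
Therefore 28589350 cannot be expressed as a² + b².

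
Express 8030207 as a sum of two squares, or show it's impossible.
Not possible

Factorization: 8030207 = 43^3 × 101
By Fermat: n is sum of two squares iff every prime p ≡ 3 (mod 4) appears to even power.
Prime(s) ≡ 3 (mod 4) with odd exponent: [(43, 3)]
Therefore 8030207 cannot be expressed as a² + b².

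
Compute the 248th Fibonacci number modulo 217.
21

Matrix identity: Q^n = [[F_(n+1), F_n], [F_n, F_(n-1)]] with Q = [[1,1],[1,0]].
n = 248 = 11111000₂. Square-and-multiply, entries mod 217:
Q^1 = [[1,1],[1,0]]
Q^3 = (Q^1)²·Q = [[3,2],[2,1]]
Q^7 = (Q^3)²·Q = [[21,13],[13,8]]
Q^15 = (Q^7)²·Q = [[119,176],[176,160]]
Q^31 = (Q^15)²·Q = [[63,1],[1,62]]
Q^62 = (Q^31)² = [[64,125],[125,156]]
Q^124 = (Q^62)² = [[191,158],[158,33]]
Q^248 = (Q^124)² = [[34,21],[21,13]]
F_248 mod 217 = Q^248[0][1] = 21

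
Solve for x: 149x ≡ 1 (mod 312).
245

gcd(149, 312) = 1, so the inverse exists.
Extended Euclidean algorithm on (312, 149):
312 = 2 × 149 + 14  ⟹  14 = (1)·312 + (-2)·149
149 = 10 × 14 + 9  ⟹  9 = (-10)·312 + (21)·149
14 = 1 × 9 + 5  ⟹  5 = (11)·312 + (-23)·149
9 = 1 × 5 + 4  ⟹  4 = (-21)·312 + (44)·149
5 = 1 × 4 + 1  ⟹  1 = (32)·312 + (-67)·149
So (-67)·149 ≡ 1 (mod 312), i.e. 149^(-1) ≡ -67 ≡ 245 (mod 312).
Check: 149 × 245 = 36505 ≡ 1 (mod 312)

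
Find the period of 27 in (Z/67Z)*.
22

67 is prime, so ord(27) divides φ(67) = 66.
Divisors of 66: 1, 2, 3, 6, 11, 22, 33, 66.
Repeated squaring: 27^1 ≡ 27, 27^2 ≡ 59, 27^4 ≡ 64, 27^8 ≡ 9, 27^16 ≡ 14, 27^32 ≡ 62, 27^64 ≡ 25 (mod 67).
Test 27^d mod 67 for each divisor d in increasing order:
27^1 ≡ 27
27^2 ≡ 59
27^3 = 27^2·27^1 ≡ 52
27^6 = 27^4·27^2 ≡ 24
27^11 = 27^8·27^2·27^1 ≡ 66
27^22 = 27^16·27^4·27^2 ≡ 1  ← first divisor giving 1
The order is 22.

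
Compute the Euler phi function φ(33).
20

33 = 3 × 11
φ(n) = n × ∏(1 - 1/p) for each prime p dividing n
φ(33) = 33 × (1 - 1/3) × (1 - 1/11) = 20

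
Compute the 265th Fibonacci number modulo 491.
14

Matrix identity: Q^n = [[F_(n+1), F_n], [F_n, F_(n-1)]] with Q = [[1,1],[1,0]].
n = 265 = 100001001₂. Square-and-multiply, entries mod 491:
Q^1 = [[1,1],[1,0]]
Q^2 = (Q^1)² = [[2,1],[1,1]]
Q^4 = (Q^2)² = [[5,3],[3,2]]
Q^8 = (Q^4)² = [[34,21],[21,13]]
Q^16 = (Q^8)² = [[124,5],[5,119]]
Q^33 = (Q^16)²·Q = [[413,180],[180,233]]
Q^66 = (Q^33)² = [[186,404],[404,273]]
Q^132 = (Q^66)² = [[430,329],[329,101]]
Q^265 = (Q^132)²·Q = [[408,14],[14,394]]
F_265 mod 491 = Q^265[0][1] = 14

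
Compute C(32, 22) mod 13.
0

Using Lucas' theorem:
Write n=32 and k=22 in base 13:
n in base 13: [2, 6]
k in base 13: [1, 9]
C(32,22) mod 13 = ∏ C(n_i, k_i) mod 13
Digit binomials (mod 13): C(2,1) = 2; C(6,9) = 0 (k_i > n_i)
Product: 2 × 0 = 0 ≡ 0 (mod 13)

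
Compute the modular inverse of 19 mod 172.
163

gcd(19, 172) = 1, so the inverse exists.
Extended Euclidean algorithm on (172, 19):
172 = 9 × 19 + 1  ⟹  1 = (1)·172 + (-9)·19
So (-9)·19 ≡ 1 (mod 172), i.e. 19^(-1) ≡ -9 ≡ 163 (mod 172).
Check: 19 × 163 = 3097 ≡ 1 (mod 172)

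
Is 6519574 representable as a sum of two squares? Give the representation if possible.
Not possible

Factorization: 6519574 = 2 × 41 × 43^3
By Fermat: n is sum of two squares iff every prime p ≡ 3 (mod 4) appears to even power.
Prime(s) ≡ 3 (mod 4) with odd exponent: [(43, 3)]
Therefore 6519574 cannot be expressed as a² + b².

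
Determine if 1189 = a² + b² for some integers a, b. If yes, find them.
10² + 33² (a=10, b=33)

Factorization: 1189 = 29 × 41
By Fermat: n is sum of two squares iff every prime p ≡ 3 (mod 4) appears to even power.
All primes ≡ 3 (mod 4) appear to even power.
Search a = 0, 1, 2, … for 1189 - a² a perfect square: first hit at a = 10: 1189 - 100 = 1089 = 33².
1189 = 10² + 33² = 100 + 1089 ✓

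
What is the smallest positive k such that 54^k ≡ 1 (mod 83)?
82

83 is prime, so ord(54) divides φ(83) = 82.
Divisors of 82: 1, 2, 41, 82.
Repeated squaring: 54^1 ≡ 54, 54^2 ≡ 11, 54^4 ≡ 38, 54^8 ≡ 33, 54^16 ≡ 10, 54^32 ≡ 17, 54^64 ≡ 40 (mod 83).
Test 54^d mod 83 for each divisor d in increasing order:
54^1 ≡ 54
54^2 ≡ 11
54^41 = 54^32·54^8·54^1 ≡ 82
54^82 = 54^64·54^16·54^2 ≡ 1  ← first divisor giving 1
The order is 82.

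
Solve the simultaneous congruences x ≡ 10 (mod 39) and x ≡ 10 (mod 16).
10

Using Chinese Remainder Theorem:
M = 39 × 16 = 624
M1 = 16, M2 = 39
y1 = 16^(-1) mod 39 = 22
y2 = 39^(-1) mod 16 = 7
x = (10×16×22 + 10×39×7) mod 624 = 10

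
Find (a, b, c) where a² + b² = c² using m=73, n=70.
(429, 10220, 10229)

Euclid's formula: a = m² - n², b = 2mn, c = m² + n²
m = 73, n = 70
a = 73² - 70² = 5329 - 4900 = 429
b = 2 × 73 × 70 = 10220
c = 73² + 70² = 5329 + 4900 = 10229
Verification: 429² + 10220² = 184041 + 104448400 = 104632441 = 10229² ✓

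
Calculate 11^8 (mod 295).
81

Repeated squaring. Binary of 8 = 1000.
11^1 ≡ 11 (mod 295); 11^2 ≡ 121 (mod 295); 11^4 ≡ 186 (mod 295); 11^8 ≡ 81 (mod 295)
11^8 = 11^8 ≡ 81 (mod 295)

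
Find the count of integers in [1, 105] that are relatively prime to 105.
48

105 = 3 × 5 × 7
φ(n) = n × ∏(1 - 1/p) for each prime p dividing n
φ(105) = 105 × (1 - 1/3) × (1 - 1/5) × (1 - 1/7) = 48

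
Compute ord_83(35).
82

83 is prime, so ord(35) divides φ(83) = 82.
Divisors of 82: 1, 2, 41, 82.
Repeated squaring: 35^1 ≡ 35, 35^2 ≡ 63, 35^4 ≡ 68, 35^8 ≡ 59, 35^16 ≡ 78, 35^32 ≡ 25, 35^64 ≡ 44 (mod 83).
Test 35^d mod 83 for each divisor d in increasing order:
35^1 ≡ 35
35^2 ≡ 63
35^41 = 35^32·35^8·35^1 ≡ 82
35^82 = 35^64·35^16·35^2 ≡ 1  ← first divisor giving 1
The order is 82.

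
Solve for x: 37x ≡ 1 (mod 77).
25

gcd(37, 77) = 1, so the inverse exists.
Extended Euclidean algorithm on (77, 37):
77 = 2 × 37 + 3  ⟹  3 = (1)·77 + (-2)·37
37 = 12 × 3 + 1  ⟹  1 = (-12)·77 + (25)·37
So (25)·37 ≡ 1 (mod 77), i.e. 37^(-1) ≡ 25 (mod 77).
Check: 37 × 25 = 925 ≡ 1 (mod 77)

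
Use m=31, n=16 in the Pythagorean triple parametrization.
(705, 992, 1217)

Euclid's formula: a = m² - n², b = 2mn, c = m² + n²
m = 31, n = 16
a = 31² - 16² = 961 - 256 = 705
b = 2 × 31 × 16 = 992
c = 31² + 16² = 961 + 256 = 1217
Verification: 705² + 992² = 497025 + 984064 = 1481089 = 1217² ✓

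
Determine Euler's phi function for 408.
128

408 = 2^3 × 3 × 17
φ(n) = n × ∏(1 - 1/p) for each prime p dividing n
φ(408) = 408 × (1 - 1/2) × (1 - 1/3) × (1 - 1/17) = 128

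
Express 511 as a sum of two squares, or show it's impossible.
Not possible

Factorization: 511 = 7 × 73
By Fermat: n is sum of two squares iff every prime p ≡ 3 (mod 4) appears to even power.
Prime(s) ≡ 3 (mod 4) with odd exponent: [(7, 1)]
Therefore 511 cannot be expressed as a² + b².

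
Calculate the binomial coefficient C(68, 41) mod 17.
0

Using Lucas' theorem:
Write n=68 and k=41 in base 17:
n in base 17: [4, 0]
k in base 17: [2, 7]
C(68,41) mod 17 = ∏ C(n_i, k_i) mod 17
Digit binomials (mod 17): C(4,2) = 6; C(0,7) = 0 (k_i > n_i)
Product: 6 × 0 = 0 ≡ 0 (mod 17)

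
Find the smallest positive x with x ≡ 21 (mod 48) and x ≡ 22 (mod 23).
597

Using Chinese Remainder Theorem:
M = 48 × 23 = 1104
M1 = 23, M2 = 48
y1 = 23^(-1) mod 48 = 23
y2 = 48^(-1) mod 23 = 12
x = (21×23×23 + 22×48×12) mod 1104 = 597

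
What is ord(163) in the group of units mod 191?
95

191 is prime, so ord(163) divides φ(191) = 190.
Divisors of 190: 1, 2, 5, 10, 19, 38, 95, 190.
Repeated squaring: 163^1 ≡ 163, 163^2 ≡ 20, 163^4 ≡ 18, 163^8 ≡ 133, 163^16 ≡ 117, 163^32 ≡ 128, 163^64 ≡ 149, 163^128 ≡ 45 (mod 191).
Test 163^d mod 191 for each divisor d in increasing order:
163^1 ≡ 163
163^2 ≡ 20
163^5 = 163^4·163^1 ≡ 69
163^10 = 163^8·163^2 ≡ 177
163^19 = 163^16·163^2·163^1 ≡ 184
163^38 = 163^32·163^4·163^2 ≡ 49
163^95 = 163^64·163^16·163^8·163^4·163^2·163^1 ≡ 1  ← first divisor giving 1
The order is 95.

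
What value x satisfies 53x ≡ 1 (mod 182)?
79

gcd(53, 182) = 1, so the inverse exists.
Extended Euclidean algorithm on (182, 53):
182 = 3 × 53 + 23  ⟹  23 = (1)·182 + (-3)·53
53 = 2 × 23 + 7  ⟹  7 = (-2)·182 + (7)·53
23 = 3 × 7 + 2  ⟹  2 = (7)·182 + (-24)·53
7 = 3 × 2 + 1  ⟹  1 = (-23)·182 + (79)·53
So (79)·53 ≡ 1 (mod 182), i.e. 53^(-1) ≡ 79 (mod 182).
Check: 53 × 79 = 4187 ≡ 1 (mod 182)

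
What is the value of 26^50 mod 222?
10

Repeated squaring. Binary of 50 = 110010.
26^1 ≡ 26 (mod 222); 26^2 ≡ 10 (mod 222); 26^4 ≡ 100 (mod 222); 26^8 ≡ 10 (mod 222); 26^16 ≡ 100 (mod 222); 26^32 ≡ 10 (mod 222)
26^50 = 26^2 × 26^16 × 26^32 ≡ 10 (mod 222)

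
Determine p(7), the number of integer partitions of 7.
15

p(n) counts ways to write n as a sum of positive integers (order ignored).
Examples: 7; 6 + 1; 5 + 2; 5 + 1 + 1; 4 + 3; ... (15 total)
p(7) = 15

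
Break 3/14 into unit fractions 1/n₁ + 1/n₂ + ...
1/5 + 1/70

Greedy algorithm:
3/14: ceiling(14/3) = 5, use 1/5
1/70: ceiling(70/1) = 70, use 1/70
Result: 3/14 = 1/5 + 1/70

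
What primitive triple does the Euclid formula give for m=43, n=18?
(1525, 1548, 2173)

Euclid's formula: a = m² - n², b = 2mn, c = m² + n²
m = 43, n = 18
a = 43² - 18² = 1849 - 324 = 1525
b = 2 × 43 × 18 = 1548
c = 43² + 18² = 1849 + 324 = 2173
Verification: 1525² + 1548² = 2325625 + 2396304 = 4721929 = 2173² ✓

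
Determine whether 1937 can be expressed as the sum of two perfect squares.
1² + 44² (a=1, b=44)

Factorization: 1937 = 13 × 149
By Fermat: n is sum of two squares iff every prime p ≡ 3 (mod 4) appears to even power.
All primes ≡ 3 (mod 4) appear to even power.
Search a = 0, 1, 2, … for 1937 - a² a perfect square: first hit at a = 1: 1937 - 1 = 1936 = 44².
1937 = 1² + 44² = 1 + 1936 ✓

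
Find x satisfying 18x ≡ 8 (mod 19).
x ≡ 11 (mod 19)

gcd(18, 19) = 1, which divides 8, so solutions exist.
Find 18^(-1) mod 19 by the extended Euclidean algorithm:
19 = 1 × 18 + 1  ⟹  1 = (1)·19 + (-1)·18
So (-1)·18 ≡ 1 (mod 19), i.e. 18^(-1) ≡ -1 ≡ 18 (mod 19).
x ≡ 18 × 8 = 144 ≡ 11 (mod 19).
Check: 18 × 11 = 198 ≡ 8 (mod 19).
Unique solution: x ≡ 11 (mod 19)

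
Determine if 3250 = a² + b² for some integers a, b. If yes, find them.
1² + 57² (a=1, b=57)

Factorization: 3250 = 2 × 5^3 × 13
By Fermat: n is sum of two squares iff every prime p ≡ 3 (mod 4) appears to even power.
All primes ≡ 3 (mod 4) appear to even power.
Search a = 0, 1, 2, … for 3250 - a² a perfect square: first hit at a = 1: 3250 - 1 = 3249 = 57².
3250 = 1² + 57² = 1 + 3249 ✓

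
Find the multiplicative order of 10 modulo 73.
8

73 is prime, so ord(10) divides φ(73) = 72.
Divisors of 72: 1, 2, 3, 4, 6, 8, 9, 12, 18, 24, 36, 72.
Repeated squaring: 10^1 ≡ 10, 10^2 ≡ 27, 10^4 ≡ 72, 10^8 ≡ 1, 10^16 ≡ 1, 10^32 ≡ 1, 10^64 ≡ 1 (mod 73).
Test 10^d mod 73 for each divisor d in increasing order:
10^1 ≡ 10
10^2 ≡ 27
10^3 = 10^2·10^1 ≡ 51
10^4 ≡ 72
10^6 = 10^4·10^2 ≡ 46
10^8 ≡ 1  ← first divisor giving 1
The order is 8.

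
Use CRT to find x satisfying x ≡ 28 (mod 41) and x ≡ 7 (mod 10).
397

Using Chinese Remainder Theorem:
M = 41 × 10 = 410
M1 = 10, M2 = 41
y1 = 10^(-1) mod 41 = 37
y2 = 41^(-1) mod 10 = 1
x = (28×10×37 + 7×41×1) mod 410 = 397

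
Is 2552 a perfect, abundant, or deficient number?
abundant

Proper divisors of 2552: sum = 1 + 2 + 4 + 8 + 11 + 22 + 29 + 44 + 58 + 88 + 116 + 232 + 319 + 638 + 1276 = 2848
Since 2848 > 2552, 2552 is abundant.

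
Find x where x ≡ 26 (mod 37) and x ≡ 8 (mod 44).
1284

Using Chinese Remainder Theorem:
M = 37 × 44 = 1628
M1 = 44, M2 = 37
y1 = 44^(-1) mod 37 = 16
y2 = 37^(-1) mod 44 = 25
x = (26×44×16 + 8×37×25) mod 1628 = 1284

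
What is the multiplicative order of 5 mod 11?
5

11 is prime, so ord(5) divides φ(11) = 10.
Divisors of 10: 1, 2, 5, 10.
Repeated squaring: 5^1 ≡ 5, 5^2 ≡ 3, 5^4 ≡ 9, 5^8 ≡ 4 (mod 11).
Test 5^d mod 11 for each divisor d in increasing order:
5^1 ≡ 5
5^2 ≡ 3
5^5 = 5^4·5^1 ≡ 1  ← first divisor giving 1
The order is 5.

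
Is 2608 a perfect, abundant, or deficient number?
deficient

Proper divisors of 2608: sum = 1 + 2 + 4 + 8 + 16 + 163 + 326 + 652 + 1304 = 2476
Since 2476 < 2608, 2608 is deficient.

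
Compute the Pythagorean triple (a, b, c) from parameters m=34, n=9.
(1075, 612, 1237)

Euclid's formula: a = m² - n², b = 2mn, c = m² + n²
m = 34, n = 9
a = 34² - 9² = 1156 - 81 = 1075
b = 2 × 34 × 9 = 612
c = 34² + 9² = 1156 + 81 = 1237
Verification: 1075² + 612² = 1155625 + 374544 = 1530169 = 1237² ✓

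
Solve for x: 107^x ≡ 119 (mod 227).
153

Baby-step giant-step with step n = ⌈√227⌉ = 16.
Baby steps 107^j mod 227 (j:value) for j=0..15: 0:1, 1:107, 2:99, 3:151, 4:40, 5:194, 6:101, 7:138, 8:11, 9:42, 10:181, 11:72, 12:213, 13:91, 14:203, 15:156.
Giant-step multiplier: 107^(-16) ≡ 107^(226-16) = 107^210 ≡ 212 (mod 227).
Giant steps γ_i = 119·212^i mod 227: γ_0=119, γ_1=31, γ_2=216, γ_3=165, γ_4=22, γ_5=124, γ_6=183, γ_7=206, γ_8=88, γ_9=42 (in table at j=9).
x = i·n + j = 9·16 + 9 = 153.
Check: 107^153 ≡ 119 (mod 227).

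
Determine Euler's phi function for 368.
176

368 = 2^4 × 23
φ(n) = n × ∏(1 - 1/p) for each prime p dividing n
φ(368) = 368 × (1 - 1/2) × (1 - 1/23) = 176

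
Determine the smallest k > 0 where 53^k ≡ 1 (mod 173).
172

173 is prime, so ord(53) divides φ(173) = 172.
Divisors of 172: 1, 2, 4, 43, 86, 172.
Repeated squaring: 53^1 ≡ 53, 53^2 ≡ 41, 53^4 ≡ 124, 53^8 ≡ 152, 53^16 ≡ 95, 53^32 ≡ 29, 53^64 ≡ 149, 53^128 ≡ 57 (mod 173).
Test 53^d mod 173 for each divisor d in increasing order:
53^1 ≡ 53
53^2 ≡ 41
53^4 ≡ 124
53^43 = 53^32·53^8·53^2·53^1 ≡ 93
53^86 = 53^64·53^16·53^4·53^2 ≡ 172
53^172 = 53^128·53^32·53^8·53^4 ≡ 1  ← first divisor giving 1
The order is 172.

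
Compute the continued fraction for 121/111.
[1; 11, 10]

Euclidean algorithm steps:
121 = 1 × 111 + 10
111 = 11 × 10 + 1
10 = 10 × 1 + 0
Continued fraction: [1; 11, 10]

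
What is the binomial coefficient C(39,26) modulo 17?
0

Using Lucas' theorem:
Write n=39 and k=26 in base 17:
n in base 17: [2, 5]
k in base 17: [1, 9]
C(39,26) mod 17 = ∏ C(n_i, k_i) mod 17
Digit binomials (mod 17): C(2,1) = 2; C(5,9) = 0 (k_i > n_i)
Product: 2 × 0 = 0 ≡ 0 (mod 17)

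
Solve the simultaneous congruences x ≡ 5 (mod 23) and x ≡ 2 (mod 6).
74

Using Chinese Remainder Theorem:
M = 23 × 6 = 138
M1 = 6, M2 = 23
y1 = 6^(-1) mod 23 = 4
y2 = 23^(-1) mod 6 = 5
x = (5×6×4 + 2×23×5) mod 138 = 74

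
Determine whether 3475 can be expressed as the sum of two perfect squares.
Not possible

Factorization: 3475 = 5^2 × 139
By Fermat: n is sum of two squares iff every prime p ≡ 3 (mod 4) appears to even power.
Prime(s) ≡ 3 (mod 4) with odd exponent: [(139, 1)]
Therefore 3475 cannot be expressed as a² + b².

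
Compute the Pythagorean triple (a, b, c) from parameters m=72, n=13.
(5015, 1872, 5353)

Euclid's formula: a = m² - n², b = 2mn, c = m² + n²
m = 72, n = 13
a = 72² - 13² = 5184 - 169 = 5015
b = 2 × 72 × 13 = 1872
c = 72² + 13² = 5184 + 169 = 5353
Verification: 5015² + 1872² = 25150225 + 3504384 = 28654609 = 5353² ✓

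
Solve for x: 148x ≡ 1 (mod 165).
97

gcd(148, 165) = 1, so the inverse exists.
Extended Euclidean algorithm on (165, 148):
165 = 1 × 148 + 17  ⟹  17 = (1)·165 + (-1)·148
148 = 8 × 17 + 12  ⟹  12 = (-8)·165 + (9)·148
17 = 1 × 12 + 5  ⟹  5 = (9)·165 + (-10)·148
12 = 2 × 5 + 2  ⟹  2 = (-26)·165 + (29)·148
5 = 2 × 2 + 1  ⟹  1 = (61)·165 + (-68)·148
So (-68)·148 ≡ 1 (mod 165), i.e. 148^(-1) ≡ -68 ≡ 97 (mod 165).
Check: 148 × 97 = 14356 ≡ 1 (mod 165)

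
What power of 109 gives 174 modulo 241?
218

Baby-step giant-step with step n = ⌈√241⌉ = 16.
Baby steps 109^j mod 241 (j:value) for j=0..15: 0:1, 1:109, 2:72, 3:136, 4:123, 5:152, 6:180, 7:99, 8:187, 9:139, 10:209, 11:127, 12:106, 13:227, 14:161, 15:197.
Giant-step multiplier: 109^(-16) ≡ 109^(240-16) = 109^224 ≡ 231 (mod 241).
Giant steps γ_i = 174·231^i mod 241: γ_0=174, γ_1=188, γ_2=48, γ_3=2, γ_4=221, γ_5=200, γ_6=169, γ_7=238, γ_8=30, γ_9=182, γ_10=108, γ_11=125, γ_12=196, γ_13=209 (in table at j=10).
x = i·n + j = 13·16 + 10 = 218.
Check: 109^218 ≡ 174 (mod 241).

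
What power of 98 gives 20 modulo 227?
41

Baby-step giant-step with step n = ⌈√227⌉ = 16.
Baby steps 98^j mod 227 (j:value) for j=0..15: 0:1, 1:98, 2:70, 3:50, 4:133, 5:95, 6:3, 7:67, 8:210, 9:150, 10:172, 11:58, 12:9, 13:201, 14:176, 15:223.
Giant-step multiplier: 98^(-16) ≡ 98^(226-16) = 98^210 ≡ 11 (mod 227).
Giant steps γ_i = 20·11^i mod 227: γ_0=20, γ_1=220, γ_2=150 (in table at j=9).
x = i·n + j = 2·16 + 9 = 41.
Check: 98^41 ≡ 20 (mod 227).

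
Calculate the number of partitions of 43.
63261

p(n) counts ways to write n as a sum of positive integers (order ignored).
Euler's pentagonal recurrence: p(k) = p(k-1) + p(k-2) - p(k-5) - p(k-7) + p(k-12) + p(k-15) - ... (offsets j(3j∓1)/2, signs ++--, p(0)=1, p(<0)=0).
DP table for k = 0..42: p(0)=1, p(1)=1, p(2)=2, p(3)=3, p(4)=5, p(5)=7, p(6)=11, p(7)=15, p(8)=22, p(9)=30, p(10)=42, p(11)=56, p(12)=77, p(13)=101, p(14)=135, p(15)=176, p(16)=231, p(17)=297, p(18)=385, p(19)=490, p(20)=627, p(21)=792, p(22)=1002, p(23)=1255, p(24)=1575, p(25)=1958, p(26)=2436, p(27)=3010, p(28)=3718, p(29)=4565, p(30)=5604, p(31)=6842, p(32)=8349, p(33)=10143, p(34)=12310, p(35)=14883, p(36)=17977, p(37)=21637, p(38)=26015, p(39)=31185, p(40)=37338, p(41)=44583, p(42)=53174.
Final step: p(43) = p(42) + p(41) - p(38) - p(36) + p(31) + p(28) - p(21) - p(17) + p(8) + p(3)
= 53174 + 44583 - 26015 - 17977 + 6842 + 3718 - 792 - 297 + 22 + 3
= 63261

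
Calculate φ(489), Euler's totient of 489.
324

489 = 3 × 163
φ(n) = n × ∏(1 - 1/p) for each prime p dividing n
φ(489) = 489 × (1 - 1/3) × (1 - 1/163) = 324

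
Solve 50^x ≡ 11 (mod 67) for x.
53

Baby-step giant-step with step n = ⌈√67⌉ = 9.
Baby steps 50^j mod 67 (j:value) for j=0..8: 0:1, 1:50, 2:21, 3:45, 4:39, 5:7, 6:15, 7:13, 8:47.
Giant-step multiplier: 50^(-9) ≡ 50^(66-9) = 50^57 ≡ 27 (mod 67).
Giant steps γ_i = 11·27^i mod 67: γ_0=11, γ_1=29, γ_2=46, γ_3=36, γ_4=34, γ_5=47 (in table at j=8).
x = i·n + j = 5·9 + 8 = 53.
Check: 50^53 ≡ 11 (mod 67).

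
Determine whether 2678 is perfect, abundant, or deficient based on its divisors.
deficient

Proper divisors of 2678: sum = 1 + 2 + 13 + 26 + 103 + 206 + 1339 = 1690
Since 1690 < 2678, 2678 is deficient.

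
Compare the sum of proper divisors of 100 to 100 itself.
abundant

Proper divisors of 100: sum = 1 + 2 + 4 + 5 + 10 + 20 + 25 + 50 = 117
Since 117 > 100, 100 is abundant.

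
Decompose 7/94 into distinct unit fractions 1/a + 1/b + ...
1/14 + 1/329

Greedy algorithm:
7/94: ceiling(94/7) = 14, use 1/14
1/329: ceiling(329/1) = 329, use 1/329
Result: 7/94 = 1/14 + 1/329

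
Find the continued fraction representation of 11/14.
[0; 1, 3, 1, 2]

Euclidean algorithm steps:
11 = 0 × 14 + 11
14 = 1 × 11 + 3
11 = 3 × 3 + 2
3 = 1 × 2 + 1
2 = 2 × 1 + 0
Continued fraction: [0; 1, 3, 1, 2]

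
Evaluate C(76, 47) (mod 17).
0

Using Lucas' theorem:
Write n=76 and k=47 in base 17:
n in base 17: [4, 8]
k in base 17: [2, 13]
C(76,47) mod 17 = ∏ C(n_i, k_i) mod 17
Digit binomials (mod 17): C(4,2) = 6; C(8,13) = 0 (k_i > n_i)
Product: 6 × 0 = 0 ≡ 0 (mod 17)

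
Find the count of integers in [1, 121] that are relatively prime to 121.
110

121 = 11^2
φ(n) = n × ∏(1 - 1/p) for each prime p dividing n
φ(121) = 121 × (1 - 1/11) = 110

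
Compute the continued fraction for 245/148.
[1; 1, 1, 1, 9, 5]

Euclidean algorithm steps:
245 = 1 × 148 + 97
148 = 1 × 97 + 51
97 = 1 × 51 + 46
51 = 1 × 46 + 5
46 = 9 × 5 + 1
5 = 5 × 1 + 0
Continued fraction: [1; 1, 1, 1, 9, 5]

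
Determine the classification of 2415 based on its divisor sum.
deficient

Proper divisors of 2415: sum = 1 + 3 + 5 + 7 + 15 + 21 + 23 + 35 + 69 + 105 + 115 + 161 + 345 + 483 + 805 = 2193
Since 2193 < 2415, 2415 is deficient.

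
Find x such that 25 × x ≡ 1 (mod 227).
109

gcd(25, 227) = 1, so the inverse exists.
Extended Euclidean algorithm on (227, 25):
227 = 9 × 25 + 2  ⟹  2 = (1)·227 + (-9)·25
25 = 12 × 2 + 1  ⟹  1 = (-12)·227 + (109)·25
So (109)·25 ≡ 1 (mod 227), i.e. 25^(-1) ≡ 109 (mod 227).
Check: 25 × 109 = 2725 ≡ 1 (mod 227)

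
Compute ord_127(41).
63

127 is prime, so ord(41) divides φ(127) = 126.
Divisors of 126: 1, 2, 3, 6, 7, 9, 14, 18, 21, 42, 63, 126.
Repeated squaring: 41^1 ≡ 41, 41^2 ≡ 30, 41^4 ≡ 11, 41^8 ≡ 121, 41^16 ≡ 36, 41^32 ≡ 26, 41^64 ≡ 41 (mod 127).
Test 41^d mod 127 for each divisor d in increasing order:
41^1 ≡ 41
41^2 ≡ 30
41^3 = 41^2·41^1 ≡ 87
41^6 = 41^4·41^2 ≡ 76
41^7 = 41^4·41^2·41^1 ≡ 68
41^9 = 41^8·41^1 ≡ 8
41^14 = 41^8·41^4·41^2 ≡ 52
41^18 = 41^16·41^2 ≡ 64
41^21 = 41^16·41^4·41^1 ≡ 107
41^42 = 41^32·41^8·41^2 ≡ 19
41^63 = 41^32·41^16·41^8·41^4·41^2·41^1 ≡ 1  ← first divisor giving 1
The order is 63.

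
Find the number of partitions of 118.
1482074143

p(n) counts ways to write n as a sum of positive integers (order ignored).
Euler's pentagonal recurrence: p(k) = p(k-1) + p(k-2) - p(k-5) - p(k-7) + p(k-12) + p(k-15) - ... (offsets j(3j∓1)/2, signs ++--, p(0)=1, p(<0)=0).
DP table for k = 0..117: p(0)=1, p(1)=1, p(2)=2, p(3)=3, p(4)=5, p(5)=7, p(6)=11, p(7)=15, p(8)=22, p(9)=30, p(10)=42, p(11)=56, p(12)=77, p(13)=101, p(14)=135, p(15)=176, p(16)=231, p(17)=297, p(18)=385, p(19)=490, p(20)=627, p(21)=792, p(22)=1002, p(23)=1255, p(24)=1575, p(25)=1958, p(26)=2436, p(27)=3010, p(28)=3718, p(29)=4565, p(30)=5604, p(31)=6842, p(32)=8349, p(33)=10143, p(34)=12310, p(35)=14883, p(36)=17977, p(37)=21637, p(38)=26015, p(39)=31185, p(40)=37338, p(41)=44583, p(42)=53174, p(43)=63261, p(44)=75175, p(45)=89134, p(46)=105558, p(47)=124754, p(48)=147273, p(49)=173525, p(50)=204226, p(51)=239943, p(52)=281589, p(53)=329931, p(54)=386155, p(55)=451276, p(56)=526823, p(57)=614154, p(58)=715220, p(59)=831820, p(60)=966467, p(61)=1121505, p(62)=1300156, p(63)=1505499, p(64)=1741630, p(65)=2012558, p(66)=2323520, p(67)=2679689, p(68)=3087735, p(69)=3554345, p(70)=4087968, p(71)=4697205, p(72)=5392783, p(73)=6185689, p(74)=7089500, p(75)=8118264, p(76)=9289091, p(77)=10619863, p(78)=12132164, p(79)=13848650, p(80)=15796476, p(81)=18004327, p(82)=20506255, p(83)=23338469, p(84)=26543660, p(85)=30167357, p(86)=34262962, p(87)=38887673, p(88)=44108109, p(89)=49995925, p(90)=56634173, p(91)=64112359, p(92)=72533807, p(93)=82010177, p(94)=92669720, p(95)=104651419, p(96)=118114304, p(97)=133230930, p(98)=150198136, p(99)=169229875, p(100)=190569292, p(101)=214481126, p(102)=241265379, p(103)=271248950, p(104)=304801365, p(105)=342325709, p(106)=384276336, p(107)=431149389, p(108)=483502844, p(109)=541946240, p(110)=607163746, p(111)=679903203, p(112)=761002156, p(113)=851376628, p(114)=952050665, p(115)=1064144451, p(116)=1188908248, p(117)=1327710076.
Final step: p(118) = p(117) + p(116) - p(113) - p(111) + p(106) + p(103) - p(96) - p(92) + p(83) + p(78) - p(67) - p(61) + p(48) + p(41) - p(26) - p(18) + p(1)
= 1327710076 + 1188908248 - 851376628 - 679903203 + 384276336 + 271248950 - 118114304 - 72533807 + 23338469 + 12132164 - 2679689 - 1121505 + 147273 + 44583 - 2436 - 385 + 1
= 1482074143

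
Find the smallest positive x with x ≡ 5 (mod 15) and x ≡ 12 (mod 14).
110

Using Chinese Remainder Theorem:
M = 15 × 14 = 210
M1 = 14, M2 = 15
y1 = 14^(-1) mod 15 = 14
y2 = 15^(-1) mod 14 = 1
x = (5×14×14 + 12×15×1) mod 210 = 110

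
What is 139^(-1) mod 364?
55

gcd(139, 364) = 1, so the inverse exists.
Extended Euclidean algorithm on (364, 139):
364 = 2 × 139 + 86  ⟹  86 = (1)·364 + (-2)·139
139 = 1 × 86 + 53  ⟹  53 = (-1)·364 + (3)·139
86 = 1 × 53 + 33  ⟹  33 = (2)·364 + (-5)·139
53 = 1 × 33 + 20  ⟹  20 = (-3)·364 + (8)·139
33 = 1 × 20 + 13  ⟹  13 = (5)·364 + (-13)·139
20 = 1 × 13 + 7  ⟹  7 = (-8)·364 + (21)·139
13 = 1 × 7 + 6  ⟹  6 = (13)·364 + (-34)·139
7 = 1 × 6 + 1  ⟹  1 = (-21)·364 + (55)·139
So (55)·139 ≡ 1 (mod 364), i.e. 139^(-1) ≡ 55 (mod 364).
Check: 139 × 55 = 7645 ≡ 1 (mod 364)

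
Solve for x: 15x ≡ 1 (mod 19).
14

gcd(15, 19) = 1, so the inverse exists.
Extended Euclidean algorithm on (19, 15):
19 = 1 × 15 + 4  ⟹  4 = (1)·19 + (-1)·15
15 = 3 × 4 + 3  ⟹  3 = (-3)·19 + (4)·15
4 = 1 × 3 + 1  ⟹  1 = (4)·19 + (-5)·15
So (-5)·15 ≡ 1 (mod 19), i.e. 15^(-1) ≡ -5 ≡ 14 (mod 19).
Check: 15 × 14 = 210 ≡ 1 (mod 19)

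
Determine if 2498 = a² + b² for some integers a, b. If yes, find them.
17² + 47² (a=17, b=47)

Factorization: 2498 = 2 × 1249
By Fermat: n is sum of two squares iff every prime p ≡ 3 (mod 4) appears to even power.
All primes ≡ 3 (mod 4) appear to even power.
Search a = 0, 1, 2, … for 2498 - a² a perfect square: first hit at a = 17: 2498 - 289 = 2209 = 47².
2498 = 17² + 47² = 289 + 2209 ✓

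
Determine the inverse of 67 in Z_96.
43

gcd(67, 96) = 1, so the inverse exists.
Extended Euclidean algorithm on (96, 67):
96 = 1 × 67 + 29  ⟹  29 = (1)·96 + (-1)·67
67 = 2 × 29 + 9  ⟹  9 = (-2)·96 + (3)·67
29 = 3 × 9 + 2  ⟹  2 = (7)·96 + (-10)·67
9 = 4 × 2 + 1  ⟹  1 = (-30)·96 + (43)·67
So (43)·67 ≡ 1 (mod 96), i.e. 67^(-1) ≡ 43 (mod 96).
Check: 67 × 43 = 2881 ≡ 1 (mod 96)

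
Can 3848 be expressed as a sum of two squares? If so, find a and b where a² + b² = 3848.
2² + 62² (a=2, b=62)

Factorization: 3848 = 2^3 × 13 × 37
By Fermat: n is sum of two squares iff every prime p ≡ 3 (mod 4) appears to even power.
All primes ≡ 3 (mod 4) appear to even power.
Search a = 0, 1, 2, … for 3848 - a² a perfect square: first hit at a = 2: 3848 - 4 = 3844 = 62².
3848 = 2² + 62² = 4 + 3844 ✓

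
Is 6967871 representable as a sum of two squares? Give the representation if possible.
Not possible

Factorization: 6967871 = 191^3
By Fermat: n is sum of two squares iff every prime p ≡ 3 (mod 4) appears to even power.
Prime(s) ≡ 3 (mod 4) with odd exponent: [(191, 3)]
Therefore 6967871 cannot be expressed as a² + b².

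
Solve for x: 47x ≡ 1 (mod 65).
18

gcd(47, 65) = 1, so the inverse exists.
Extended Euclidean algorithm on (65, 47):
65 = 1 × 47 + 18  ⟹  18 = (1)·65 + (-1)·47
47 = 2 × 18 + 11  ⟹  11 = (-2)·65 + (3)·47
18 = 1 × 11 + 7  ⟹  7 = (3)·65 + (-4)·47
11 = 1 × 7 + 4  ⟹  4 = (-5)·65 + (7)·47
7 = 1 × 4 + 3  ⟹  3 = (8)·65 + (-11)·47
4 = 1 × 3 + 1  ⟹  1 = (-13)·65 + (18)·47
So (18)·47 ≡ 1 (mod 65), i.e. 47^(-1) ≡ 18 (mod 65).
Check: 47 × 18 = 846 ≡ 1 (mod 65)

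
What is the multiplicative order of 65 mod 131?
65

131 is prime, so ord(65) divides φ(131) = 130.
Divisors of 130: 1, 2, 5, 10, 13, 26, 65, 130.
Repeated squaring: 65^1 ≡ 65, 65^2 ≡ 33, 65^4 ≡ 41, 65^8 ≡ 109, 65^16 ≡ 91, 65^32 ≡ 28, 65^64 ≡ 129, 65^128 ≡ 4 (mod 131).
Test 65^d mod 131 for each divisor d in increasing order:
65^1 ≡ 65
65^2 ≡ 33
65^5 = 65^4·65^1 ≡ 45
65^10 = 65^8·65^2 ≡ 60
65^13 = 65^8·65^4·65^1 ≡ 58
65^26 = 65^16·65^8·65^2 ≡ 89
65^65 = 65^64·65^1 ≡ 1  ← first divisor giving 1
The order is 65.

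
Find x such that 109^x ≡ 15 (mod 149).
91

Baby-step giant-step with step n = ⌈√149⌉ = 13.
Baby steps 109^j mod 149 (j:value) for j=0..12: 0:1, 1:109, 2:110, 3:70, 4:31, 5:101, 6:132, 7:84, 8:67, 9:2, 10:69, 11:71, 12:140.
Giant-step multiplier: 109^(-13) ≡ 109^(148-13) = 109^135 ≡ 137 (mod 149).
Giant steps γ_i = 15·137^i mod 149: γ_0=15, γ_1=118, γ_2=74, γ_3=6, γ_4=77, γ_5=119, γ_6=62, γ_7=1 (in table at j=0).
x = i·n + j = 7·13 + 0 = 91.
Check: 109^91 ≡ 15 (mod 149).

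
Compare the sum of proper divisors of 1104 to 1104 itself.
abundant

Proper divisors of 1104: sum = 1 + 2 + 3 + 4 + 6 + 8 + 12 + 16 + ... + 184 + 276 + 368 + 552 (19 divisors) = 1872
Since 1872 > 1104, 1104 is abundant.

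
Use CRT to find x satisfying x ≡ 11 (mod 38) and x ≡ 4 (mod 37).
1151

Using Chinese Remainder Theorem:
M = 38 × 37 = 1406
M1 = 37, M2 = 38
y1 = 37^(-1) mod 38 = 37
y2 = 38^(-1) mod 37 = 1
x = (11×37×37 + 4×38×1) mod 1406 = 1151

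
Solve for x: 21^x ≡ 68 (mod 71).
23

Baby-step giant-step with step n = ⌈√71⌉ = 9.
Baby steps 21^j mod 71 (j:value) for j=0..8: 0:1, 1:21, 2:15, 3:31, 4:12, 5:39, 6:38, 7:17, 8:2.
Giant-step multiplier: 21^(-9) ≡ 21^(70-9) = 21^61 ≡ 22 (mod 71).
Giant steps γ_i = 68·22^i mod 71: γ_0=68, γ_1=5, γ_2=39 (in table at j=5).
x = i·n + j = 2·9 + 5 = 23.
Check: 21^23 ≡ 68 (mod 71).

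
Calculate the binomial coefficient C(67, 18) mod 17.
14

Using Lucas' theorem:
Write n=67 and k=18 in base 17:
n in base 17: [3, 16]
k in base 17: [1, 1]
C(67,18) mod 17 = ∏ C(n_i, k_i) mod 17
Digit binomials (mod 17): C(3,1) = 3; C(16,1) = 16
Product: 3 × 16 = 48 ≡ 14 (mod 17)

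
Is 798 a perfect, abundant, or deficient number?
abundant

Proper divisors of 798: sum = 1 + 2 + 3 + 6 + 7 + 14 + 19 + 21 + 38 + 42 + 57 + 114 + 133 + 266 + 399 = 1122
Since 1122 > 798, 798 is abundant.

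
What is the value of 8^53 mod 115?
78

Repeated squaring. Binary of 53 = 110101.
8^1 ≡ 8 (mod 115); 8^2 ≡ 64 (mod 115); 8^4 ≡ 71 (mod 115); 8^8 ≡ 96 (mod 115); 8^16 ≡ 16 (mod 115); 8^32 ≡ 26 (mod 115)
8^53 = 8^1 × 8^4 × 8^16 × 8^32 ≡ 78 (mod 115)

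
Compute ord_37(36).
2

37 is prime, so ord(36) divides φ(37) = 36.
Divisors of 36: 1, 2, 3, 4, 6, 9, 12, 18, 36.
Repeated squaring: 36^1 ≡ 36, 36^2 ≡ 1, 36^4 ≡ 1, 36^8 ≡ 1, 36^16 ≡ 1, 36^32 ≡ 1 (mod 37).
Test 36^d mod 37 for each divisor d in increasing order:
36^1 ≡ 36
36^2 ≡ 1  ← first divisor giving 1
The order is 2.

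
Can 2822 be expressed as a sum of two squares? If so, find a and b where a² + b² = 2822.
Not possible

Factorization: 2822 = 2 × 17 × 83
By Fermat: n is sum of two squares iff every prime p ≡ 3 (mod 4) appears to even power.
Prime(s) ≡ 3 (mod 4) with odd exponent: [(83, 1)]
Therefore 2822 cannot be expressed as a² + b².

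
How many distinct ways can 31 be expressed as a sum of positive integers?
6842

p(n) counts ways to write n as a sum of positive integers (order ignored).
Euler's pentagonal recurrence: p(k) = p(k-1) + p(k-2) - p(k-5) - p(k-7) + p(k-12) + p(k-15) - ... (offsets j(3j∓1)/2, signs ++--, p(0)=1, p(<0)=0).
DP table for k = 0..30: p(0)=1, p(1)=1, p(2)=2, p(3)=3, p(4)=5, p(5)=7, p(6)=11, p(7)=15, p(8)=22, p(9)=30, p(10)=42, p(11)=56, p(12)=77, p(13)=101, p(14)=135, p(15)=176, p(16)=231, p(17)=297, p(18)=385, p(19)=490, p(20)=627, p(21)=792, p(22)=1002, p(23)=1255, p(24)=1575, p(25)=1958, p(26)=2436, p(27)=3010, p(28)=3718, p(29)=4565, p(30)=5604.
Final step: p(31) = p(30) + p(29) - p(26) - p(24) + p(19) + p(16) - p(9) - p(5)
= 5604 + 4565 - 2436 - 1575 + 490 + 231 - 30 - 7
= 6842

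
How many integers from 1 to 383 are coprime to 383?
382

383 = 383
φ(n) = n × ∏(1 - 1/p) for each prime p dividing n
φ(383) = 383 × (1 - 1/383) = 382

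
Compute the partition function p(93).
82010177

p(n) counts ways to write n as a sum of positive integers (order ignored).
Euler's pentagonal recurrence: p(k) = p(k-1) + p(k-2) - p(k-5) - p(k-7) + p(k-12) + p(k-15) - ... (offsets j(3j∓1)/2, signs ++--, p(0)=1, p(<0)=0).
DP table for k = 0..92: p(0)=1, p(1)=1, p(2)=2, p(3)=3, p(4)=5, p(5)=7, p(6)=11, p(7)=15, p(8)=22, p(9)=30, p(10)=42, p(11)=56, p(12)=77, p(13)=101, p(14)=135, p(15)=176, p(16)=231, p(17)=297, p(18)=385, p(19)=490, p(20)=627, p(21)=792, p(22)=1002, p(23)=1255, p(24)=1575, p(25)=1958, p(26)=2436, p(27)=3010, p(28)=3718, p(29)=4565, p(30)=5604, p(31)=6842, p(32)=8349, p(33)=10143, p(34)=12310, p(35)=14883, p(36)=17977, p(37)=21637, p(38)=26015, p(39)=31185, p(40)=37338, p(41)=44583, p(42)=53174, p(43)=63261, p(44)=75175, p(45)=89134, p(46)=105558, p(47)=124754, p(48)=147273, p(49)=173525, p(50)=204226, p(51)=239943, p(52)=281589, p(53)=329931, p(54)=386155, p(55)=451276, p(56)=526823, p(57)=614154, p(58)=715220, p(59)=831820, p(60)=966467, p(61)=1121505, p(62)=1300156, p(63)=1505499, p(64)=1741630, p(65)=2012558, p(66)=2323520, p(67)=2679689, p(68)=3087735, p(69)=3554345, p(70)=4087968, p(71)=4697205, p(72)=5392783, p(73)=6185689, p(74)=7089500, p(75)=8118264, p(76)=9289091, p(77)=10619863, p(78)=12132164, p(79)=13848650, p(80)=15796476, p(81)=18004327, p(82)=20506255, p(83)=23338469, p(84)=26543660, p(85)=30167357, p(86)=34262962, p(87)=38887673, p(88)=44108109, p(89)=49995925, p(90)=56634173, p(91)=64112359, p(92)=72533807.
Final step: p(93) = p(92) + p(91) - p(88) - p(86) + p(81) + p(78) - p(71) - p(67) + p(58) + p(53) - p(42) - p(36) + p(23) + p(16) - p(1)
= 72533807 + 64112359 - 44108109 - 34262962 + 18004327 + 12132164 - 4697205 - 2679689 + 715220 + 329931 - 53174 - 17977 + 1255 + 231 - 1
= 82010177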